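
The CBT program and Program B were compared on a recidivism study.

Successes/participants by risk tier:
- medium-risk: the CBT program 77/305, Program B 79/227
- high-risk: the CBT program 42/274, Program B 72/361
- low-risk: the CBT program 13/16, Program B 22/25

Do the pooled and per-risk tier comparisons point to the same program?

Yes

Medium-risk: the CBT program 77/305 = 25.2%, Program B 79/227 = 34.8% → Program B
High-risk: the CBT program 42/274 = 15.3%, Program B 72/361 = 19.9% → Program B
Low-risk: the CBT program 13/16 = 81.2%, Program B 22/25 = 88.0% → Program B
Overall: the CBT program 132/595 = 22.2%, Program B 173/613 = 28.2% → Program B
Program B wins overall and in every risk group — no reversal.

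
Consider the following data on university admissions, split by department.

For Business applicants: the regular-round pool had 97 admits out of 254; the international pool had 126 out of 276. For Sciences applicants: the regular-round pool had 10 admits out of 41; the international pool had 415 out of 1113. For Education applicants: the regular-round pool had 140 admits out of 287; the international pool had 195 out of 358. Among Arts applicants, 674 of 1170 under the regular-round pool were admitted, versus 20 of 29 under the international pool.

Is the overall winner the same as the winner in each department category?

No

Business: the regular-round pool 97/254 = 38.2%, the international pool 126/276 = 45.7% → the international pool
Sciences: the regular-round pool 10/41 = 24.4%, the international pool 415/1113 = 37.3% → the international pool
Education: the regular-round pool 140/287 = 48.8%, the international pool 195/358 = 54.5% → the international pool
Arts: the regular-round pool 674/1170 = 57.6%, the international pool 20/29 = 69.0% → the international pool
Overall: the regular-round pool 921/1752 = 52.6%, the international pool 756/1776 = 42.6% → the regular-round pool
The international pool wins each department group but the regular-round pool wins overall — the comparison reverses. The international pool's applicants skew toward Sciences, which has a lower base rate.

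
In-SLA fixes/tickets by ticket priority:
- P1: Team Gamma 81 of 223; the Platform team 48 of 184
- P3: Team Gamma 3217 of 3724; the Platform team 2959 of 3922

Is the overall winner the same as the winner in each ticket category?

P1: Team Gamma 81/223 = 36.3%, the Platform team 48/184 = 26.1% → Team Gamma
P3: Team Gamma 3217/3724 = 86.4%, the Platform team 2959/3922 = 75.4% → Team Gamma
Overall: Team Gamma 3298/3947 = 83.6%, the Platform team 3007/4106 = 73.2% → Team Gamma
Team Gamma wins overall and in every ticket group — no reversal.

Yes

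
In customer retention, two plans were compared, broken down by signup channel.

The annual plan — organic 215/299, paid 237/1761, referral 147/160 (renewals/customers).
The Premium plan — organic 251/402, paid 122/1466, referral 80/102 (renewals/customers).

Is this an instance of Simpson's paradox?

No

Organic: the annual plan 215/299 = 71.9%, the Premium plan 251/402 = 62.4% → the annual plan
Paid: the annual plan 237/1761 = 13.5%, the Premium plan 122/1466 = 8.3% → the annual plan
Referral: the annual plan 147/160 = 91.9%, the Premium plan 80/102 = 78.4% → the annual plan
Overall: the annual plan 599/2220 = 27.0%, the Premium plan 453/1970 = 23.0% → the annual plan
The annual plan wins overall and in every signup group — no reversal.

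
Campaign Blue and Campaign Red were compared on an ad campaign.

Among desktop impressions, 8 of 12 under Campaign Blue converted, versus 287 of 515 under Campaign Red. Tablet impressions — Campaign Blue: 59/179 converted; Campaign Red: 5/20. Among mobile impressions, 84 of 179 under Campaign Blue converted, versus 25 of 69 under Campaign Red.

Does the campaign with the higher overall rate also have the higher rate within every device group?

No

Desktop: Campaign Blue 8/12 = 66.7%, Campaign Red 287/515 = 55.7% → Campaign Blue
Tablet: Campaign Blue 59/179 = 33.0%, Campaign Red 5/20 = 25.0% → Campaign Blue
Mobile: Campaign Blue 84/179 = 46.9%, Campaign Red 25/69 = 36.2% → Campaign Blue
Overall: Campaign Blue 151/370 = 40.8%, Campaign Red 317/604 = 52.5% → Campaign Red
Campaign Blue wins each device group but Campaign Red wins overall — the comparison reverses. Campaign Blue's impressions skew toward tablet, which has a lower base rate.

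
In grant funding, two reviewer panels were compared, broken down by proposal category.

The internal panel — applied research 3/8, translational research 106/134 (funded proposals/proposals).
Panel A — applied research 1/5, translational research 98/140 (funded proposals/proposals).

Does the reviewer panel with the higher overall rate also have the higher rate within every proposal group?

Applied research: the internal panel 3/8 = 37.5%, Panel A 1/5 = 20.0% → the internal panel
Translational research: the internal panel 106/134 = 79.1%, Panel A 98/140 = 70.0% → the internal panel
Overall: the internal panel 109/142 = 76.8%, Panel A 99/145 = 68.3% → the internal panel
The internal panel wins overall and in every proposal group — no reversal.

Yes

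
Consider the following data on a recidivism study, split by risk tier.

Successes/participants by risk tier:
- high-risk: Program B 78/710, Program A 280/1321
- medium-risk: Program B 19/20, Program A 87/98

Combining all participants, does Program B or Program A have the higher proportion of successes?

High-risk: Program B 78/710 = 11.0%, Program A 280/1321 = 21.2% → Program A
Medium-risk: Program B 19/20 = 95.0%, Program A 87/98 = 88.8% → Program B
Overall: Program B 97/730 = 13.3%, Program A 367/1419 = 25.9% → Program A
(Neither sweeps every risk group, but Program A has the higher pooled rate.)

Program A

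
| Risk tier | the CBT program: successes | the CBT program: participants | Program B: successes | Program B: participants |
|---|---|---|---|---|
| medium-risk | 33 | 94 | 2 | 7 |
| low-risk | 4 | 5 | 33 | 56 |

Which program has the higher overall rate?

Medium-risk: the CBT program 33/94 = 35.1%, Program B 2/7 = 28.6% → the CBT program
Low-risk: the CBT program 4/5 = 80.0%, Program B 33/56 = 58.9% → the CBT program
Overall: the CBT program 37/99 = 37.4%, Program B 35/63 = 55.6% → Program B
(The CBT program wins every risk group but Program B wins overall — the CBT program's participants skew toward the low-rate medium-risk group.)

Program B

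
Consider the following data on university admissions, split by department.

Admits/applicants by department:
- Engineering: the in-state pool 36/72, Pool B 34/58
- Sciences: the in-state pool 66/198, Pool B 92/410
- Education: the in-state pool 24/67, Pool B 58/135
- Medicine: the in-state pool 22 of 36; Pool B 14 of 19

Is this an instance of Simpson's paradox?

No

Engineering: the in-state pool 36/72 = 50.0%, Pool B 34/58 = 58.6% → Pool B
Sciences: the in-state pool 66/198 = 33.3%, Pool B 92/410 = 22.4% → the in-state pool
Education: the in-state pool 24/67 = 35.8%, Pool B 58/135 = 43.0% → Pool B
Medicine: the in-state pool 22/36 = 61.1%, Pool B 14/19 = 73.7% → Pool B
Overall: the in-state pool 148/373 = 39.7%, Pool B 198/622 = 31.8% → the in-state pool
Neither sweeps: the in-state pool wins 1 of 4 groups, Pool B wins 3. The in-state pool wins overall but not every group — no Simpson reversal.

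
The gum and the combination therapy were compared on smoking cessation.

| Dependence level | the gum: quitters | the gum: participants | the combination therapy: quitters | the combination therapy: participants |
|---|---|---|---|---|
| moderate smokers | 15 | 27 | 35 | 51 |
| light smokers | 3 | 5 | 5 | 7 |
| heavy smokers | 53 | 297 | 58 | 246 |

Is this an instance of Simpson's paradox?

No

Moderate smokers: the gum 15/27 = 55.6%, the combination therapy 35/51 = 68.6% → the combination therapy
Light smokers: the gum 3/5 = 60.0%, the combination therapy 5/7 = 71.4% → the combination therapy
Heavy smokers: the gum 53/297 = 17.8%, the combination therapy 58/246 = 23.6% → the combination therapy
Overall: the gum 71/329 = 21.6%, the combination therapy 98/304 = 32.2% → the combination therapy
The combination therapy wins overall and in every dependence group — no reversal.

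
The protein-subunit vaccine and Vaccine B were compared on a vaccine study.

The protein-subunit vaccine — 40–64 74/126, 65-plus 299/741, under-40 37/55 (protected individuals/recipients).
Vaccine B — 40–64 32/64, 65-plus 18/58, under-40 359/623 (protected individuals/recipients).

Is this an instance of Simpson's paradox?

40–64: the protein-subunit vaccine 74/126 = 58.7%, Vaccine B 32/64 = 50.0% → the protein-subunit vaccine
65-plus: the protein-subunit vaccine 299/741 = 40.4%, Vaccine B 18/58 = 31.0% → the protein-subunit vaccine
Under-40: the protein-subunit vaccine 37/55 = 67.3%, Vaccine B 359/623 = 57.6% → the protein-subunit vaccine
Overall: the protein-subunit vaccine 410/922 = 44.5%, Vaccine B 409/745 = 54.9% → Vaccine B
The protein-subunit vaccine wins each age group but Vaccine B wins overall — the comparison reverses. The protein-subunit vaccine's recipients skew toward 65-plus, which has a lower base rate.

Yes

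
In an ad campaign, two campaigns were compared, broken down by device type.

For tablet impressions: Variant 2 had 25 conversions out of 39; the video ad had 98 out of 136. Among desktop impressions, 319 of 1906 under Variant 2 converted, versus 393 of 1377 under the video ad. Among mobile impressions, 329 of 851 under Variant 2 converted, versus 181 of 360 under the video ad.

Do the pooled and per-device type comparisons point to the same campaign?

Tablet: Variant 2 25/39 = 64.1%, the video ad 98/136 = 72.1% → the video ad
Desktop: Variant 2 319/1906 = 16.7%, the video ad 393/1377 = 28.5% → the video ad
Mobile: Variant 2 329/851 = 38.7%, the video ad 181/360 = 50.3% → the video ad
Overall: Variant 2 673/2796 = 24.1%, the video ad 672/1873 = 35.9% → the video ad
The video ad wins overall and in every device group — no reversal.

Yes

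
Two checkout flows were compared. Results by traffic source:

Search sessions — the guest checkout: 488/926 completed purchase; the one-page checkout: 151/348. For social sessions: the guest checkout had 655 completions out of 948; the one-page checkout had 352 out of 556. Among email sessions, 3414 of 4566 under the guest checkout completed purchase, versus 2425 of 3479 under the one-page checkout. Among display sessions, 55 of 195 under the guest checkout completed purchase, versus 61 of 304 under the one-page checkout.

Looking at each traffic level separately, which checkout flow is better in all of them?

Search: the guest checkout 488/926 = 52.7%, the one-page checkout 151/348 = 43.4% → the guest checkout
Social: the guest checkout 655/948 = 69.1%, the one-page checkout 352/556 = 63.3% → the guest checkout
Email: the guest checkout 3414/4566 = 74.8%, the one-page checkout 2425/3479 = 69.7% → the guest checkout
Display: the guest checkout 55/195 = 28.2%, the one-page checkout 61/304 = 20.1% → the guest checkout
The guest checkout has the higher rate in all 4 groups.

the guest checkout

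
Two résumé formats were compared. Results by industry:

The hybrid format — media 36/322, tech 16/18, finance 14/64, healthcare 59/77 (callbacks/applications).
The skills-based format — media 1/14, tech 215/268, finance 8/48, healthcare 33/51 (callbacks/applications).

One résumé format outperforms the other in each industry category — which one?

the hybrid format

Media: the hybrid format 36/322 = 11.2%, the skills-based format 1/14 = 7.1% → the hybrid format
Tech: the hybrid format 16/18 = 88.9%, the skills-based format 215/268 = 80.2% → the hybrid format
Finance: the hybrid format 14/64 = 21.9%, the skills-based format 8/48 = 16.7% → the hybrid format
Healthcare: the hybrid format 59/77 = 76.6%, the skills-based format 33/51 = 64.7% → the hybrid format
The hybrid format has the higher rate in all 4 groups.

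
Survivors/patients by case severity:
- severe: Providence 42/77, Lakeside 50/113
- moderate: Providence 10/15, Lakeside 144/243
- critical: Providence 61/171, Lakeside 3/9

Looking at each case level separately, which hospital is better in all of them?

Severe: Providence 42/77 = 54.5%, Lakeside 50/113 = 44.2% → Providence
Moderate: Providence 10/15 = 66.7%, Lakeside 144/243 = 59.3% → Providence
Critical: Providence 61/171 = 35.7%, Lakeside 3/9 = 33.3% → Providence
Providence has the higher rate in all 3 groups.

Providence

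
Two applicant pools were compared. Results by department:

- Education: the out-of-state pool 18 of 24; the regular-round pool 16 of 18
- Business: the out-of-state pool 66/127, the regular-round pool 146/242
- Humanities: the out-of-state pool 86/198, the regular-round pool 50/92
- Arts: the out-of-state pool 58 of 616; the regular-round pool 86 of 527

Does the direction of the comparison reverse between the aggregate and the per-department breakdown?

Education: the out-of-state pool 18/24 = 75.0%, the regular-round pool 16/18 = 88.9% → the regular-round pool
Business: the out-of-state pool 66/127 = 52.0%, the regular-round pool 146/242 = 60.3% → the regular-round pool
Humanities: the out-of-state pool 86/198 = 43.4%, the regular-round pool 50/92 = 54.3% → the regular-round pool
Arts: the out-of-state pool 58/616 = 9.4%, the regular-round pool 86/527 = 16.3% → the regular-round pool
Overall: the out-of-state pool 228/965 = 23.6%, the regular-round pool 298/879 = 33.9% → the regular-round pool
The regular-round pool wins overall and in every department group — no reversal.

No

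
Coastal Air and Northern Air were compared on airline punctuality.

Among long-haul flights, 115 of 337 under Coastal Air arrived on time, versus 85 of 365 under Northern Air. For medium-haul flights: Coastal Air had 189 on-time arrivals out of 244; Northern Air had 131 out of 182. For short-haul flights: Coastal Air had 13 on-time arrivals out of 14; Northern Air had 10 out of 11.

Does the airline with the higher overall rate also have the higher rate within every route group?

Long-haul: Coastal Air 115/337 = 34.1%, Northern Air 85/365 = 23.3% → Coastal Air
Medium-haul: Coastal Air 189/244 = 77.5%, Northern Air 131/182 = 72.0% → Coastal Air
Short-haul: Coastal Air 13/14 = 92.9%, Northern Air 10/11 = 90.9% → Coastal Air
Overall: Coastal Air 317/595 = 53.3%, Northern Air 226/558 = 40.5% → Coastal Air
Coastal Air wins overall and in every route group — no reversal.

Yes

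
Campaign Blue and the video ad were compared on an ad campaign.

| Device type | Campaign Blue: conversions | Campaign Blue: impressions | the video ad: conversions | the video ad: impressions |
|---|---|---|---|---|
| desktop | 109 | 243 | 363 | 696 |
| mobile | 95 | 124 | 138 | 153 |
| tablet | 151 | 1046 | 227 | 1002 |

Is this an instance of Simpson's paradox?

No

Desktop: Campaign Blue 109/243 = 44.9%, the video ad 363/696 = 52.2% → the video ad
Mobile: Campaign Blue 95/124 = 76.6%, the video ad 138/153 = 90.2% → the video ad
Tablet: Campaign Blue 151/1046 = 14.4%, the video ad 227/1002 = 22.7% → the video ad
Overall: Campaign Blue 355/1413 = 25.1%, the video ad 728/1851 = 39.3% → the video ad
The video ad wins overall and in every device group — no reversal.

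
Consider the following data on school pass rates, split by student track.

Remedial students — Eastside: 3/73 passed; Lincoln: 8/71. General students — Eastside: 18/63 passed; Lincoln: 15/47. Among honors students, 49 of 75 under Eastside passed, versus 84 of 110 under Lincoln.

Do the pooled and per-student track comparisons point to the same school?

Yes

Remedial: Eastside 3/73 = 4.1%, Lincoln 8/71 = 11.3% → Lincoln
General: Eastside 18/63 = 28.6%, Lincoln 15/47 = 31.9% → Lincoln
Honors: Eastside 49/75 = 65.3%, Lincoln 84/110 = 76.4% → Lincoln
Overall: Eastside 70/211 = 33.2%, Lincoln 107/228 = 46.9% → Lincoln
Lincoln wins overall and in every student group — no reversal.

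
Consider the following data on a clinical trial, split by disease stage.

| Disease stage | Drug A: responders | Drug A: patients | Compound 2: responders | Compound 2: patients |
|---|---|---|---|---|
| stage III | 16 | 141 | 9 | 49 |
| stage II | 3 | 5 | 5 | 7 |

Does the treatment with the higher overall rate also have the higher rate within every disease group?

Stage III: Drug A 16/141 = 11.3%, Compound 2 9/49 = 18.4% → Compound 2
Stage II: Drug A 3/5 = 60.0%, Compound 2 5/7 = 71.4% → Compound 2
Overall: Drug A 19/146 = 13.0%, Compound 2 14/56 = 25.0% → Compound 2
Compound 2 wins overall and in every disease group — no reversal.

Yes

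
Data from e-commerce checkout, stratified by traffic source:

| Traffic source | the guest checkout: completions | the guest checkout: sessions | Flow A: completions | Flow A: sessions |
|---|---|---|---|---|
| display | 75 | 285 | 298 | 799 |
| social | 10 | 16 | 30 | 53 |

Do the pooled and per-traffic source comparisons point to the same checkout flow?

Display: the guest checkout 75/285 = 26.3%, Flow A 298/799 = 37.3% → Flow A
Social: the guest checkout 10/16 = 62.5%, Flow A 30/53 = 56.6% → the guest checkout
Overall: the guest checkout 85/301 = 28.2%, Flow A 328/852 = 38.5% → Flow A
Neither sweeps: the guest checkout wins 1 of 2 groups, Flow A wins 1. Flow A wins overall but not every group — no Simpson reversal.

No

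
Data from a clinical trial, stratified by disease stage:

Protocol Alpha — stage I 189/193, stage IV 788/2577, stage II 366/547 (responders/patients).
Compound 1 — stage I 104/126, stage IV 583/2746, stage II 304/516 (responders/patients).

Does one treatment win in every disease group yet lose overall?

No

Stage I: Protocol Alpha 189/193 = 97.9%, Compound 1 104/126 = 82.5% → Protocol Alpha
Stage IV: Protocol Alpha 788/2577 = 30.6%, Compound 1 583/2746 = 21.2% → Protocol Alpha
Stage II: Protocol Alpha 366/547 = 66.9%, Compound 1 304/516 = 58.9% → Protocol Alpha
Overall: Protocol Alpha 1343/3317 = 40.5%, Compound 1 991/3388 = 29.3% → Protocol Alpha
Protocol Alpha wins overall and in every disease group — no reversal.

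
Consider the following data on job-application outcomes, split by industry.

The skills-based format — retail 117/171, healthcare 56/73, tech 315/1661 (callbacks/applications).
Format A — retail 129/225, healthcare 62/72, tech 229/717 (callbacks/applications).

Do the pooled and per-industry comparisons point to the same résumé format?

No

Retail: the skills-based format 117/171 = 68.4%, Format A 129/225 = 57.3% → the skills-based format
Healthcare: the skills-based format 56/73 = 76.7%, Format A 62/72 = 86.1% → Format A
Tech: the skills-based format 315/1661 = 19.0%, Format A 229/717 = 31.9% → Format A
Overall: the skills-based format 488/1905 = 25.6%, Format A 420/1014 = 41.4% → Format A
Neither sweeps: the skills-based format wins 1 of 3 groups, Format A wins 2. Format A wins overall but not every group — no Simpson reversal.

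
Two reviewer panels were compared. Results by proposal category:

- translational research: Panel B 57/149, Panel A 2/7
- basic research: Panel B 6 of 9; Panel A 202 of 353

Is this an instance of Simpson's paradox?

Translational research: Panel B 57/149 = 38.3%, Panel A 2/7 = 28.6% → Panel B
Basic research: Panel B 6/9 = 66.7%, Panel A 202/353 = 57.2% → Panel B
Overall: Panel B 63/158 = 39.9%, Panel A 204/360 = 56.7% → Panel A
Panel B wins each proposal group but Panel A wins overall — the comparison reverses. Panel B's proposals skew toward translational research, which has a lower base rate.

Yes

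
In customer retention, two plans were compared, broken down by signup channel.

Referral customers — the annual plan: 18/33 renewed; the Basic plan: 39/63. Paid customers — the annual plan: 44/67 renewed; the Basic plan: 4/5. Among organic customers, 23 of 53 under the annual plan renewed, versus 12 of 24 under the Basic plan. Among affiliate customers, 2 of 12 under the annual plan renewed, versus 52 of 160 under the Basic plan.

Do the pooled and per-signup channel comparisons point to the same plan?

No

Referral: the annual plan 18/33 = 54.5%, the Basic plan 39/63 = 61.9% → the Basic plan
Paid: the annual plan 44/67 = 65.7%, the Basic plan 4/5 = 80.0% → the Basic plan
Organic: the annual plan 23/53 = 43.4%, the Basic plan 12/24 = 50.0% → the Basic plan
Affiliate: the annual plan 2/12 = 16.7%, the Basic plan 52/160 = 32.5% → the Basic plan
Overall: the annual plan 87/165 = 52.7%, the Basic plan 107/252 = 42.5% → the annual plan
The Basic plan wins each signup group but the annual plan wins overall — the comparison reverses. The Basic plan's customers skew toward affiliate, which has a lower base rate.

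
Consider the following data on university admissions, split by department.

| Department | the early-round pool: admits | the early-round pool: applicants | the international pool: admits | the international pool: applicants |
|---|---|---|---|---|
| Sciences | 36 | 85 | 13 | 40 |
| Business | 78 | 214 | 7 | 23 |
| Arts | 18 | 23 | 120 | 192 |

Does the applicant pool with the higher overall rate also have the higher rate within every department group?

No

Sciences: the early-round pool 36/85 = 42.4%, the international pool 13/40 = 32.5% → the early-round pool
Business: the early-round pool 78/214 = 36.4%, the international pool 7/23 = 30.4% → the early-round pool
Arts: the early-round pool 18/23 = 78.3%, the international pool 120/192 = 62.5% → the early-round pool
Overall: the early-round pool 132/322 = 41.0%, the international pool 140/255 = 54.9% → the international pool
The early-round pool wins each department group but the international pool wins overall — the comparison reverses. The early-round pool's applicants skew toward Business, which has a lower base rate.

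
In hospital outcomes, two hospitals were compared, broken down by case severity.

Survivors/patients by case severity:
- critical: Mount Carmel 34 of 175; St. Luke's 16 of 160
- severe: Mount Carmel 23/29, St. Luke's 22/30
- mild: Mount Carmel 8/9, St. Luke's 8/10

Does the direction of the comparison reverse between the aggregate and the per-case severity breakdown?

No

Critical: Mount Carmel 34/175 = 19.4%, St. Luke's 16/160 = 10.0% → Mount Carmel
Severe: Mount Carmel 23/29 = 79.3%, St. Luke's 22/30 = 73.3% → Mount Carmel
Mild: Mount Carmel 8/9 = 88.9%, St. Luke's 8/10 = 80.0% → Mount Carmel
Overall: Mount Carmel 65/213 = 30.5%, St. Luke's 46/200 = 23.0% → Mount Carmel
Mount Carmel wins overall and in every case group — no reversal.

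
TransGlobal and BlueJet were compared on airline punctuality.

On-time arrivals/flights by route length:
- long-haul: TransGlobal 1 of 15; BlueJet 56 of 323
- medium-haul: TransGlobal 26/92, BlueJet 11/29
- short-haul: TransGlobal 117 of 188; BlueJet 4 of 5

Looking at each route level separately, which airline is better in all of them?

BlueJet

Long-haul: TransGlobal 1/15 = 6.7%, BlueJet 56/323 = 17.3% → BlueJet
Medium-haul: TransGlobal 26/92 = 28.3%, BlueJet 11/29 = 37.9% → BlueJet
Short-haul: TransGlobal 117/188 = 62.2%, BlueJet 4/5 = 80.0% → BlueJet
BlueJet has the higher rate in all 3 groups.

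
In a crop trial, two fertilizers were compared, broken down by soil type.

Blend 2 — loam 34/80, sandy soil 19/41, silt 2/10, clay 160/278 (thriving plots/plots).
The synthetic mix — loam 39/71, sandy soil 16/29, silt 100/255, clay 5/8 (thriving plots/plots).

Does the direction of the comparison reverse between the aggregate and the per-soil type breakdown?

Yes

Loam: Blend 2 34/80 = 42.5%, the synthetic mix 39/71 = 54.9% → the synthetic mix
Sandy soil: Blend 2 19/41 = 46.3%, the synthetic mix 16/29 = 55.2% → the synthetic mix
Silt: Blend 2 2/10 = 20.0%, the synthetic mix 100/255 = 39.2% → the synthetic mix
Clay: Blend 2 160/278 = 57.6%, the synthetic mix 5/8 = 62.5% → the synthetic mix
Overall: Blend 2 215/409 = 52.6%, the synthetic mix 160/363 = 44.1% → Blend 2
The synthetic mix wins each soil group but Blend 2 wins overall — the comparison reverses. The synthetic mix's plots skew toward silt, which has a lower base rate.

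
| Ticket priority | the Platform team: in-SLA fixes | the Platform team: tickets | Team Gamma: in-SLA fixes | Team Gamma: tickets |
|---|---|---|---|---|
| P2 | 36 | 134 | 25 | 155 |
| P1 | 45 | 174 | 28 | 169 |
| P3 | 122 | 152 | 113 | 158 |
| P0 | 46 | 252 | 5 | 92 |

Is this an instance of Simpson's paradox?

No

P2: the Platform team 36/134 = 26.9%, Team Gamma 25/155 = 16.1% → the Platform team
P1: the Platform team 45/174 = 25.9%, Team Gamma 28/169 = 16.6% → the Platform team
P3: the Platform team 122/152 = 80.3%, Team Gamma 113/158 = 71.5% → the Platform team
P0: the Platform team 46/252 = 18.3%, Team Gamma 5/92 = 5.4% → the Platform team
Overall: the Platform team 249/712 = 35.0%, Team Gamma 171/574 = 29.8% → the Platform team
The Platform team wins overall and in every ticket group — no reversal.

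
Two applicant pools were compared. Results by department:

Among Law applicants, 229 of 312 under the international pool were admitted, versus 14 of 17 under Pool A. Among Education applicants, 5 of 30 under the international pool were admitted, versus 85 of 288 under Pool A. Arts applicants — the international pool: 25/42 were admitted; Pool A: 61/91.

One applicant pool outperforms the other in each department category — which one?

Pool A

Law: the international pool 229/312 = 73.4%, Pool A 14/17 = 82.4% → Pool A
Education: the international pool 5/30 = 16.7%, Pool A 85/288 = 29.5% → Pool A
Arts: the international pool 25/42 = 59.5%, Pool A 61/91 = 67.0% → Pool A
Pool A has the higher rate in all 3 groups.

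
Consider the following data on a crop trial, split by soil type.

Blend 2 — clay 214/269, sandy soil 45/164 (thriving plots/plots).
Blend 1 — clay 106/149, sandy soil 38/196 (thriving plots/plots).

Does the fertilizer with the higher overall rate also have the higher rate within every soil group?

Yes

Clay: Blend 2 214/269 = 79.6%, Blend 1 106/149 = 71.1% → Blend 2
Sandy soil: Blend 2 45/164 = 27.4%, Blend 1 38/196 = 19.4% → Blend 2
Overall: Blend 2 259/433 = 59.8%, Blend 1 144/345 = 41.7% → Blend 2
Blend 2 wins overall and in every soil group — no reversal.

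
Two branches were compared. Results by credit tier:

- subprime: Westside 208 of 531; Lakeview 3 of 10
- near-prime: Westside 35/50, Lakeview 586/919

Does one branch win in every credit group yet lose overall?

Yes

Subprime: Westside 208/531 = 39.2%, Lakeview 3/10 = 30.0% → Westside
Near-prime: Westside 35/50 = 70.0%, Lakeview 586/919 = 63.8% → Westside
Overall: Westside 243/581 = 41.8%, Lakeview 589/929 = 63.4% → Lakeview
Westside wins each credit group but Lakeview wins overall — the comparison reverses. Westside's applications skew toward subprime, which has a lower base rate.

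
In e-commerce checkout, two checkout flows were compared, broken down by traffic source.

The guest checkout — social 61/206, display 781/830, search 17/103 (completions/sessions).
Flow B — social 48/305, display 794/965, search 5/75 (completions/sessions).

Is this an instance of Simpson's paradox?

Social: the guest checkout 61/206 = 29.6%, Flow B 48/305 = 15.7% → the guest checkout
Display: the guest checkout 781/830 = 94.1%, Flow B 794/965 = 82.3% → the guest checkout
Search: the guest checkout 17/103 = 16.5%, Flow B 5/75 = 6.7% → the guest checkout
Overall: the guest checkout 859/1139 = 75.4%, Flow B 847/1345 = 63.0% → the guest checkout
The guest checkout wins overall and in every traffic group — no reversal.

No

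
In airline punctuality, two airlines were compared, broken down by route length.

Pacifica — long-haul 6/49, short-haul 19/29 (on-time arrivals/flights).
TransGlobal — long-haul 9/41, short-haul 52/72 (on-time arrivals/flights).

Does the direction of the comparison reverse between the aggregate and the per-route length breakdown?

Long-haul: Pacifica 6/49 = 12.2%, TransGlobal 9/41 = 22.0% → TransGlobal
Short-haul: Pacifica 19/29 = 65.5%, TransGlobal 52/72 = 72.2% → TransGlobal
Overall: Pacifica 25/78 = 32.1%, TransGlobal 61/113 = 54.0% → TransGlobal
TransGlobal wins overall and in every route group — no reversal.

No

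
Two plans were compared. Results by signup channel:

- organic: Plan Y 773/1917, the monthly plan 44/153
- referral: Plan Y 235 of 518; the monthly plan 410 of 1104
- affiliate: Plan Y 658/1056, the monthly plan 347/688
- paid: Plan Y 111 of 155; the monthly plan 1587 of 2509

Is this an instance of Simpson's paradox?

Organic: Plan Y 773/1917 = 40.3%, the monthly plan 44/153 = 28.8% → Plan Y
Referral: Plan Y 235/518 = 45.4%, the monthly plan 410/1104 = 37.1% → Plan Y
Affiliate: Plan Y 658/1056 = 62.3%, the monthly plan 347/688 = 50.4% → Plan Y
Paid: Plan Y 111/155 = 71.6%, the monthly plan 1587/2509 = 63.3% → Plan Y
Overall: Plan Y 1777/3646 = 48.7%, the monthly plan 2388/4454 = 53.6% → the monthly plan
Plan Y wins each signup group but the monthly plan wins overall — the comparison reverses. Plan Y's customers skew toward organic, which has a lower base rate.

Yes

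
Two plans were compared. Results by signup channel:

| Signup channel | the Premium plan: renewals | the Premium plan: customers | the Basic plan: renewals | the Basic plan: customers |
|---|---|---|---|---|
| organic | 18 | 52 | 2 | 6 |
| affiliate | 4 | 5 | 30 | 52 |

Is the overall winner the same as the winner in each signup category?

Organic: the Premium plan 18/52 = 34.6%, the Basic plan 2/6 = 33.3% → the Premium plan
Affiliate: the Premium plan 4/5 = 80.0%, the Basic plan 30/52 = 57.7% → the Premium plan
Overall: the Premium plan 22/57 = 38.6%, the Basic plan 32/58 = 55.2% → the Basic plan
The Premium plan wins each signup group but the Basic plan wins overall — the comparison reverses. The Premium plan's customers skew toward organic, which has a lower base rate.

No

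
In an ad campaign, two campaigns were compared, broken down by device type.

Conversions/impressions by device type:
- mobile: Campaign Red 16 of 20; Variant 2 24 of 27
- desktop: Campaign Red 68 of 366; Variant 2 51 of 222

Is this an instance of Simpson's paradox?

Mobile: Campaign Red 16/20 = 80.0%, Variant 2 24/27 = 88.9% → Variant 2
Desktop: Campaign Red 68/366 = 18.6%, Variant 2 51/222 = 23.0% → Variant 2
Overall: Campaign Red 84/386 = 21.8%, Variant 2 75/249 = 30.1% → Variant 2
Variant 2 wins overall and in every device group — no reversal.

No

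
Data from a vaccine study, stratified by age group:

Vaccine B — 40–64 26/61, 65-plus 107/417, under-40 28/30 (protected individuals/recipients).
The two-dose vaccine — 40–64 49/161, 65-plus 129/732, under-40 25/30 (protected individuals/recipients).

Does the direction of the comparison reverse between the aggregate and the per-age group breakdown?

40–64: Vaccine B 26/61 = 42.6%, the two-dose vaccine 49/161 = 30.4% → Vaccine B
65-plus: Vaccine B 107/417 = 25.7%, the two-dose vaccine 129/732 = 17.6% → Vaccine B
Under-40: Vaccine B 28/30 = 93.3%, the two-dose vaccine 25/30 = 83.3% → Vaccine B
Overall: Vaccine B 161/508 = 31.7%, the two-dose vaccine 203/923 = 22.0% → Vaccine B
Vaccine B wins overall and in every age group — no reversal.

No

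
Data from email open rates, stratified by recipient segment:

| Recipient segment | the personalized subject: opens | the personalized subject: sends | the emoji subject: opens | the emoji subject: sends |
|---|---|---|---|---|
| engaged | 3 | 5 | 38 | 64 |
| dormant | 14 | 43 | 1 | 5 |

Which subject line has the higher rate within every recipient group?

Engaged: the personalized subject 3/5 = 60.0%, the emoji subject 38/64 = 59.4% → the personalized subject
Dormant: the personalized subject 14/43 = 32.6%, the emoji subject 1/5 = 20.0% → the personalized subject
The personalized subject has the higher rate in both groups.

the personalized subject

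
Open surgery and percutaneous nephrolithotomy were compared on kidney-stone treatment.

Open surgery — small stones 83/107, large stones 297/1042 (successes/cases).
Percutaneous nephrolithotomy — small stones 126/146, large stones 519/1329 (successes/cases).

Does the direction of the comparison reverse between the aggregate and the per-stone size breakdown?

No

Small stones: open surgery 83/107 = 77.6%, percutaneous nephrolithotomy 126/146 = 86.3% → percutaneous nephrolithotomy
Large stones: open surgery 297/1042 = 28.5%, percutaneous nephrolithotomy 519/1329 = 39.1% → percutaneous nephrolithotomy
Overall: open surgery 380/1149 = 33.1%, percutaneous nephrolithotomy 645/1475 = 43.7% → percutaneous nephrolithotomy
Percutaneous nephrolithotomy wins overall and in every stone group — no reversal.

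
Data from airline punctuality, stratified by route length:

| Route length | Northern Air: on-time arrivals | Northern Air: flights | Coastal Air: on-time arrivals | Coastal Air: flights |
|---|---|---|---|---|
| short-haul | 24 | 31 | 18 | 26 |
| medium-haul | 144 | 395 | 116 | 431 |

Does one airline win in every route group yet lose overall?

Short-haul: Northern Air 24/31 = 77.4%, Coastal Air 18/26 = 69.2% → Northern Air
Medium-haul: Northern Air 144/395 = 36.5%, Coastal Air 116/431 = 26.9% → Northern Air
Overall: Northern Air 168/426 = 39.4%, Coastal Air 134/457 = 29.3% → Northern Air
Northern Air wins overall and in every route group — no reversal.

No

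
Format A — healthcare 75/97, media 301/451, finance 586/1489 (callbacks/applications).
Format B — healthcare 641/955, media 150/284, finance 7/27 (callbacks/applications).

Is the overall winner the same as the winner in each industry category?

No

Healthcare: Format A 75/97 = 77.3%, Format B 641/955 = 67.1% → Format A
Media: Format A 301/451 = 66.7%, Format B 150/284 = 52.8% → Format A
Finance: Format A 586/1489 = 39.4%, Format B 7/27 = 25.9% → Format A
Overall: Format A 962/2037 = 47.2%, Format B 798/1266 = 63.0% → Format B
Format A wins each industry group but Format B wins overall — the comparison reverses. Format A's applications skew toward finance, which has a lower base rate.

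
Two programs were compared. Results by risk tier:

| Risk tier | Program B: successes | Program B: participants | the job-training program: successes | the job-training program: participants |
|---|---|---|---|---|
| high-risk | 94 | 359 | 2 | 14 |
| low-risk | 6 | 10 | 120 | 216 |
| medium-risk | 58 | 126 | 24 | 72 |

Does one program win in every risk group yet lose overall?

High-risk: Program B 94/359 = 26.2%, the job-training program 2/14 = 14.3% → Program B
Low-risk: Program B 6/10 = 60.0%, the job-training program 120/216 = 55.6% → Program B
Medium-risk: Program B 58/126 = 46.0%, the job-training program 24/72 = 33.3% → Program B
Overall: Program B 158/495 = 31.9%, the job-training program 146/302 = 48.3% → the job-training program
Program B wins each risk group but the job-training program wins overall — the comparison reverses. Program B's participants skew toward high-risk, which has a lower base rate.

Yes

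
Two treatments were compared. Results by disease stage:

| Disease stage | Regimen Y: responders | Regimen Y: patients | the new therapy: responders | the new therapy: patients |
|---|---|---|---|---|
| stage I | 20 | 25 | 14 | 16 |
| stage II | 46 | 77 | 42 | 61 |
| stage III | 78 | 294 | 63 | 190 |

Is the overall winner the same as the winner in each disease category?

Stage I: Regimen Y 20/25 = 80.0%, the new therapy 14/16 = 87.5% → the new therapy
Stage II: Regimen Y 46/77 = 59.7%, the new therapy 42/61 = 68.9% → the new therapy
Stage III: Regimen Y 78/294 = 26.5%, the new therapy 63/190 = 33.2% → the new therapy
Overall: Regimen Y 144/396 = 36.4%, the new therapy 119/267 = 44.6% → the new therapy
The new therapy wins overall and in every disease group — no reversal.

Yes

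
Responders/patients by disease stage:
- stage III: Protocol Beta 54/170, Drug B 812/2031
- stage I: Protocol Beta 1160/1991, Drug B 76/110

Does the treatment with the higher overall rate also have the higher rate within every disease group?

Stage III: Protocol Beta 54/170 = 31.8%, Drug B 812/2031 = 40.0% → Drug B
Stage I: Protocol Beta 1160/1991 = 58.3%, Drug B 76/110 = 69.1% → Drug B
Overall: Protocol Beta 1214/2161 = 56.2%, Drug B 888/2141 = 41.5% → Protocol Beta
Drug B wins each disease group but Protocol Beta wins overall — the comparison reverses. Drug B's patients skew toward stage III, which has a lower base rate.

No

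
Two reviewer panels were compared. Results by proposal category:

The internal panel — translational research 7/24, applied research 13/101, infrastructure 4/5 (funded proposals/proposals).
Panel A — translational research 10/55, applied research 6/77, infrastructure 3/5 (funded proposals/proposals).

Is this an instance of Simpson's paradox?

Translational research: the internal panel 7/24 = 29.2%, Panel A 10/55 = 18.2% → the internal panel
Applied research: the internal panel 13/101 = 12.9%, Panel A 6/77 = 7.8% → the internal panel
Infrastructure: the internal panel 4/5 = 80.0%, Panel A 3/5 = 60.0% → the internal panel
Overall: the internal panel 24/130 = 18.5%, Panel A 19/137 = 13.9% → the internal panel
The internal panel wins overall and in every proposal group — no reversal.

No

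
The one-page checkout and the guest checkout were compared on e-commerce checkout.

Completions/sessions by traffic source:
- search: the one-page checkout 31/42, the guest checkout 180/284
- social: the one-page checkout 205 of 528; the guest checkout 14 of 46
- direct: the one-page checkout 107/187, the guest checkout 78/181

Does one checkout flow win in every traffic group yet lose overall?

Yes

Search: the one-page checkout 31/42 = 73.8%, the guest checkout 180/284 = 63.4% → the one-page checkout
Social: the one-page checkout 205/528 = 38.8%, the guest checkout 14/46 = 30.4% → the one-page checkout
Direct: the one-page checkout 107/187 = 57.2%, the guest checkout 78/181 = 43.1% → the one-page checkout
Overall: the one-page checkout 343/757 = 45.3%, the guest checkout 272/511 = 53.2% → the guest checkout
The one-page checkout wins each traffic group but the guest checkout wins overall — the comparison reverses. The one-page checkout's sessions skew toward social, which has a lower base rate.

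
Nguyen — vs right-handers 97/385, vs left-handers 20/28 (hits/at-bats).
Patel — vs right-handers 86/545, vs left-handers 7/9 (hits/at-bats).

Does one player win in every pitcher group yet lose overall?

Vs right-handers: Nguyen 97/385 = 25.2%, Patel 86/545 = 15.8% → Nguyen
Vs left-handers: Nguyen 20/28 = 71.4%, Patel 7/9 = 77.8% → Patel
Overall: Nguyen 117/413 = 28.3%, Patel 93/554 = 16.8% → Nguyen
Neither sweeps: Nguyen wins 1 of 2 groups, Patel wins 1. Nguyen wins overall but not every group — no Simpson reversal.

No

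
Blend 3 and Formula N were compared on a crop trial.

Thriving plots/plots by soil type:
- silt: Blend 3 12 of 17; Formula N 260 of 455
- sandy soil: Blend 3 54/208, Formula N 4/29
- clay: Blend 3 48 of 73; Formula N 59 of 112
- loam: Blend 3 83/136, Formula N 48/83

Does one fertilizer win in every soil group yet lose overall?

Yes

Silt: Blend 3 12/17 = 70.6%, Formula N 260/455 = 57.1% → Blend 3
Sandy soil: Blend 3 54/208 = 26.0%, Formula N 4/29 = 13.8% → Blend 3
Clay: Blend 3 48/73 = 65.8%, Formula N 59/112 = 52.7% → Blend 3
Loam: Blend 3 83/136 = 61.0%, Formula N 48/83 = 57.8% → Blend 3
Overall: Blend 3 197/434 = 45.4%, Formula N 371/679 = 54.6% → Formula N
Blend 3 wins each soil group but Formula N wins overall — the comparison reverses. Blend 3's plots skew toward sandy soil, which has a lower base rate.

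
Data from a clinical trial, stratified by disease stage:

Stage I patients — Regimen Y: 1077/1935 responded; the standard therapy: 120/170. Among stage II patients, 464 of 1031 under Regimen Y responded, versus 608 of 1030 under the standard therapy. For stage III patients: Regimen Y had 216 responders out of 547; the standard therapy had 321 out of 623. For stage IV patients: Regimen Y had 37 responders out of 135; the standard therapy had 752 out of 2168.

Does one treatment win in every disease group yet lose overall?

Yes

Stage I: Regimen Y 1077/1935 = 55.7%, the standard therapy 120/170 = 70.6% → the standard therapy
Stage II: Regimen Y 464/1031 = 45.0%, the standard therapy 608/1030 = 59.0% → the standard therapy
Stage III: Regimen Y 216/547 = 39.5%, the standard therapy 321/623 = 51.5% → the standard therapy
Stage IV: Regimen Y 37/135 = 27.4%, the standard therapy 752/2168 = 34.7% → the standard therapy
Overall: Regimen Y 1794/3648 = 49.2%, the standard therapy 1801/3991 = 45.1% → Regimen Y
The standard therapy wins each disease group but Regimen Y wins overall — the comparison reverses. The standard therapy's patients skew toward stage IV, which has a lower base rate.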